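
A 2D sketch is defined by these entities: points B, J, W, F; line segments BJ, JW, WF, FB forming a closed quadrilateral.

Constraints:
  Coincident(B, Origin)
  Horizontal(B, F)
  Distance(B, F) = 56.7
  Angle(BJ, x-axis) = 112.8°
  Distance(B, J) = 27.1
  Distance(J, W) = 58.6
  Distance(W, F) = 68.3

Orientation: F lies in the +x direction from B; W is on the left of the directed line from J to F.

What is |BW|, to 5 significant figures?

72.157

Checks: |JW| = 58.60 ✓; |WF| = 68.30 ✓.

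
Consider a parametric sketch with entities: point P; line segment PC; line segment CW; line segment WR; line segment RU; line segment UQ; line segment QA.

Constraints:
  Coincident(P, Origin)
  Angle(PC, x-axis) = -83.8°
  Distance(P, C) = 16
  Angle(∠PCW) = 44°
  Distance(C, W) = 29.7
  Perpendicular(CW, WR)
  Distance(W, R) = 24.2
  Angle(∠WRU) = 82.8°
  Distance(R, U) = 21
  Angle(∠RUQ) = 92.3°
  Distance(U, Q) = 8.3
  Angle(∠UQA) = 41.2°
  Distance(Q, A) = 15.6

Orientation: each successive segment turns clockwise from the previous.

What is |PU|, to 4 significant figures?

10.78

P is at the origin; PC runs at -83.8° with length 16.0, so C = (1.728, -15.91). ∠PCW = 44.0° gives CW at 140.2° from the x-axis; with |CW| = 29.7, W = (-21.09, 3.105). CW ⟂ WR, so WR runs at 50.20°; with |WR| = 24.2, R = (-5.599, 21.70). ∠WRU = 82.8° gives RU at -47.00° from the x-axis; with |RU| = 21.0, U = (8.723, 6.339). Then |PU| = |U − P| = 10.78.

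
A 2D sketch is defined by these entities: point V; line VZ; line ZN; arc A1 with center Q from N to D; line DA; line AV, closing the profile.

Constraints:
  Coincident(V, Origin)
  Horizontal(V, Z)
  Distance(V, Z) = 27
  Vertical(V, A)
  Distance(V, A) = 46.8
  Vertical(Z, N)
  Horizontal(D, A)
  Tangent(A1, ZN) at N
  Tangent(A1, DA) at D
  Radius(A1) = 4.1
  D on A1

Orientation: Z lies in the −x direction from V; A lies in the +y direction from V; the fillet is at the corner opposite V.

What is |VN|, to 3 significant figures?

50.5

The virtual corner opposite V is at (-27.0, 46.8). The tangent condition forces QN to be normal to ZN and since A1 is tangent to DA there, QD ⟂ DA, with radius 4.1, so the center Q sits 4.1 in from both sides at Q = (-22.9, 42.7). That places the tangent points at N = (-27.0, 42.7) on ZN and D = (-22.9, 46.8) on DA. Then |VN| = |N − V| = 50.5.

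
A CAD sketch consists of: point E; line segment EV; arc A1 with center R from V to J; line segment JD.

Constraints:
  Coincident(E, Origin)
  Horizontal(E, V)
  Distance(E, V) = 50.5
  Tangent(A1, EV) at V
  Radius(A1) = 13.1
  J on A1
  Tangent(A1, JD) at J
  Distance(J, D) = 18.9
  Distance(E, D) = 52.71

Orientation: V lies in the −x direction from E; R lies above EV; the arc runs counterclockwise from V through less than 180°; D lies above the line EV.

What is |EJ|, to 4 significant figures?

40.48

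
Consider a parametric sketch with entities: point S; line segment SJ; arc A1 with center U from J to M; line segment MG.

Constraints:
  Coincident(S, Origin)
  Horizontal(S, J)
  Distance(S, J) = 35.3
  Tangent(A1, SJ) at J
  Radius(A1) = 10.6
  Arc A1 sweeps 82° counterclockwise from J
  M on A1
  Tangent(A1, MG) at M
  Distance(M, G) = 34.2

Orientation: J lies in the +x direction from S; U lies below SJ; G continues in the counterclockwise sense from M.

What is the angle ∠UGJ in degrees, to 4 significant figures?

5.682°

S is at the origin; SJ is horizontal with |SJ| = 35.3 and J on the +x side, so J = (35.30, 0.000). A1 meets SJ tangentially, so UJ is at right angles to SJ, so U = J + (0, -10.6) = (35.30, -10.60). On A1, J sits at bearing 90° from U; an 82° counterclockwise sweep puts M at bearing 172°, so M = U + 10.6·(cos 172°, sin 172°) = (24.80, -9.125). Tangency of A1 to MG means the radius UM is perpendicular to MG, so MG runs along (−sin 172°, cos 172°); with |MG| = 34.2, G = (20.04, -42.99). Then cos ∠UGJ = GU·GJ / (|GU||GJ|), giving 5.682°.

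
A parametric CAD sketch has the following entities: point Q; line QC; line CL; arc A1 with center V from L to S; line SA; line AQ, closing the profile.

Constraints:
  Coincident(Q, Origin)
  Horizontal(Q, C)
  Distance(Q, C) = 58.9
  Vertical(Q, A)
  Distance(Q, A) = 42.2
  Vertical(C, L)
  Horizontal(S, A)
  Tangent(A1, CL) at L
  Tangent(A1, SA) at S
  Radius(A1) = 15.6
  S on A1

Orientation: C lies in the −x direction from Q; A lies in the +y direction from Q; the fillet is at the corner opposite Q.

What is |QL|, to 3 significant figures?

64.6

Q is at the origin; QC is horizontal with |QC| = 58.9 and C on the −x side, so C = (-58.9, 0.00). Q and A share the same x with |QA| = 42.2 and A on the +y side, so A = (0.00, 42.2). The virtual corner opposite Q is at (-58.9, 42.2). Tangency of A1 to CL means the radius VL is perpendicular to CL and the tangent condition forces VS to be normal to SA, with radius 15.6, so the center V sits 15.6 in from both sides at V = (-43.3, 26.6). That places the tangent points at L = (-58.9, 26.6) on CL and S = (-43.3, 42.2) on SA. Then |QL| = |L − Q| = 64.6.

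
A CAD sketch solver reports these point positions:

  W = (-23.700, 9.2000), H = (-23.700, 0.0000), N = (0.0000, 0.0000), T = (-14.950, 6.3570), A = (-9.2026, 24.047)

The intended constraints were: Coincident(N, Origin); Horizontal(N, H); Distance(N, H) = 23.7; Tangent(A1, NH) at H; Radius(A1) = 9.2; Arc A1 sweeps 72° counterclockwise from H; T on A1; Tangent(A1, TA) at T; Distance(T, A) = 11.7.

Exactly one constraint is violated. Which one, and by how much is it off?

Distance(T, A) = 11.7 — off by 6.90.

N = (0.00, 0.00) ✓; N.y = 0.00, H.y = 0.00 ✓; |NH| = 23.70 ✓; ∠(WH, HN) = 90.00° ✓; |WH| = 9.200 ✓; bearing(W→T) − bearing(W→H) = 72.00° ✓; |WT| = 9.200 ✓; ∠(WT, TA) = 90.00° ✓; |TA| = 18.60 ✗.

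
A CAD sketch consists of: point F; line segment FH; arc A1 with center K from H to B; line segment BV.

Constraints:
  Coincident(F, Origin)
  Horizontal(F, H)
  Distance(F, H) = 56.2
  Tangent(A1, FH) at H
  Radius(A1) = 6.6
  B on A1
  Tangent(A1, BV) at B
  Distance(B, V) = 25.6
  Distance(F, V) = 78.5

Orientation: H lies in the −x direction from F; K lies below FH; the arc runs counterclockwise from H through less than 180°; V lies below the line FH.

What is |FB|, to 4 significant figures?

62.13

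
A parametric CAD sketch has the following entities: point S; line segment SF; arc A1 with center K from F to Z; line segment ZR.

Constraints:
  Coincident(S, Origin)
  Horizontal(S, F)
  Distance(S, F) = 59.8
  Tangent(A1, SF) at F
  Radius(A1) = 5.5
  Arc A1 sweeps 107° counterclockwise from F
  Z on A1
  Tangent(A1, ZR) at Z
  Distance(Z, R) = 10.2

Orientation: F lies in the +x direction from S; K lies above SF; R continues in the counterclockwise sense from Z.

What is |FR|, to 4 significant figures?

17.02

S is at the origin; S and F share the same y with |SF| = 59.8 and F on the +x side, so F = (59.80, 0.000). Tangency of A1 to SF means the radius KF is perpendicular to SF, so K = F + (0, 5.5) = (59.80, 5.500). On A1, F sits at bearing -90° from K; a 107° counterclockwise sweep puts Z at bearing 17°, so Z = K + 5.5·(cos 17°, sin 17°) = (65.06, 7.108). A1 meets ZR tangentially, so KZ is at right angles to ZR, so ZR runs along (−sin 17°, cos 17°); with |ZR| = 10.2, R = (62.08, 16.86). Then |FR| = |R − F| = 17.02.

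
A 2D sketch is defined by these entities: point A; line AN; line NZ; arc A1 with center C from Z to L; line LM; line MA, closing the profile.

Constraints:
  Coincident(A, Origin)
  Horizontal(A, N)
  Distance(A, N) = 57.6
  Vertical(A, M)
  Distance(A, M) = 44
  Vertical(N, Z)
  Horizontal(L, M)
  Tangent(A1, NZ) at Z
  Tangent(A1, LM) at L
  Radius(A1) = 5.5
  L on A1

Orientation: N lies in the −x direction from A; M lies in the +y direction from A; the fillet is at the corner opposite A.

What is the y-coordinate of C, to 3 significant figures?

38.5

A and M share the same x with |AM| = 44.0 and M on the +y side, so M = (0.00, 44.0). The virtual corner opposite A is at (-57.6, 44.0). The tangent condition forces CZ to be normal to NZ and since A1 is tangent to LM there, CL ⟂ LM, with radius 5.5, so the center C sits 5.5 in from both sides at C = (-52.1, 38.5). So C.y = 38.5.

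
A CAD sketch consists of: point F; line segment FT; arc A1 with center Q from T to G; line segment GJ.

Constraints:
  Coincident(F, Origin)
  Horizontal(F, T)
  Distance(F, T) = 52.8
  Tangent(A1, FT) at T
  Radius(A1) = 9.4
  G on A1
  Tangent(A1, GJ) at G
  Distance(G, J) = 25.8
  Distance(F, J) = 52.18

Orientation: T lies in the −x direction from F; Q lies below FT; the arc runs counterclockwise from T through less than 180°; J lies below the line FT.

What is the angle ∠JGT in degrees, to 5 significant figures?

110.97°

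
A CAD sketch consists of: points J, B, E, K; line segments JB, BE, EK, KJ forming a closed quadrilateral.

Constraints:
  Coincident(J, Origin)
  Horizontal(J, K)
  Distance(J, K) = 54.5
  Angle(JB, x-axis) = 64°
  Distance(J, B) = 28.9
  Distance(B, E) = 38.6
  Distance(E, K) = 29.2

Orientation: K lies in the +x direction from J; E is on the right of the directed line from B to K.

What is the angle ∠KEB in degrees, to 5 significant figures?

92.083°

J is at the origin; JK is horizontal with |JK| = 54.5 and K in +x, so K = (54.5, 0). JB runs at 64.0° with |JB| = 28.9, so B = (12.669, 25.975). E is determined by |BE| = 38.6 and |EK| = 29.2 together: it lies at the intersection of circle(B, 38.6) and circle(K, 29.2). With |BK| = 49.240, the foot of the radical line on BK is 31.091 from B and the perpendicular offset is √(38.6² − 31.091²) = 22.875. Taking the right-of-BK solution: E = (27.015, -9.8599).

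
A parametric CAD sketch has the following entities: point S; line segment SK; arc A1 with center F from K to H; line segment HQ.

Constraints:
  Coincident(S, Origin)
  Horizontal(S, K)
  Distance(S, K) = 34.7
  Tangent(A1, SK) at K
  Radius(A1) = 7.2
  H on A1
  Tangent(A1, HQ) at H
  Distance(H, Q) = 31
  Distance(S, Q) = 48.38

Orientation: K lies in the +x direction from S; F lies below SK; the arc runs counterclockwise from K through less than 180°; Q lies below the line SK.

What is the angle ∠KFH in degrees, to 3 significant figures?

93.2°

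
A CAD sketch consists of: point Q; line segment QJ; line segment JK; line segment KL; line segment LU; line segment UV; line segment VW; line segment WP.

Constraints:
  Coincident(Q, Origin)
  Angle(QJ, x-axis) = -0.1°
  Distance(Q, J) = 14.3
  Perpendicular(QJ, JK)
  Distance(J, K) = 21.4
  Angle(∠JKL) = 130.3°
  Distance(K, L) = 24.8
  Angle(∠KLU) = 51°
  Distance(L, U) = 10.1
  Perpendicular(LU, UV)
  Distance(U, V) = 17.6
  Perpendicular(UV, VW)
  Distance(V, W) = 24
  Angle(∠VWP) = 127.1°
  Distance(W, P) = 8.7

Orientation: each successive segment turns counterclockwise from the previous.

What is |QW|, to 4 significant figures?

52.64

Q is at the origin; QJ runs at -0.1° with length 14.3, so J = (14.30, -0.02496). QJ ⟂ JK, so JK runs at 89.90°; with |JK| = 21.4, K = (14.34, 21.38). ∠JKL = 130.3° gives KL at 139.6° from the x-axis; with |KL| = 24.8, L = (-4.549, 37.45). ∠KLU = 51.0° gives LU at -91.40° from the x-axis; with |LU| = 10.1, U = (-4.796, 27.35). The perpendicularity gives UV at right angles to LU, so UV runs at -1.400°; with |UV| = 17.6, V = (12.80, 26.92). The perpendicularity gives VW at right angles to UV, so VW runs at 88.60°; with |VW| = 24.0, W = (13.39, 50.91). Then |QW| = |W − Q| = 52.64.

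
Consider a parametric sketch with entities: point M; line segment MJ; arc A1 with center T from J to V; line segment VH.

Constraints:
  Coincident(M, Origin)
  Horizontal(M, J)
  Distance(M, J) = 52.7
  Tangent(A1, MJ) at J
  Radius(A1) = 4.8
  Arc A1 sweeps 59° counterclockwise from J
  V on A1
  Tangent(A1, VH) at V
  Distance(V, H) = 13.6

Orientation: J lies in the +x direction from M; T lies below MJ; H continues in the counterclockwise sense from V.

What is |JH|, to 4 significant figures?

17.87

On A1, J sits at bearing 90° from T; a 59° counterclockwise sweep puts V at bearing 149°, so V = T + 4.8·(cos 149°, sin 149°) = (48.59, -2.328). The tangent condition forces TV to be normal to VH, so VH runs along (−sin 149°, cos 149°); with |VH| = 13.6, H = (41.58, -13.99). Then |JH| = |H − J| = 17.87.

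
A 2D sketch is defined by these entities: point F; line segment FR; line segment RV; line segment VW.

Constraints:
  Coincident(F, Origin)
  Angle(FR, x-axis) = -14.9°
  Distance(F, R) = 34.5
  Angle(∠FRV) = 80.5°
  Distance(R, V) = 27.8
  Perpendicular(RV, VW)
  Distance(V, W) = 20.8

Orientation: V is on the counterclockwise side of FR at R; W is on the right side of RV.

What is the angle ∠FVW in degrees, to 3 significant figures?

147°

∠FRV = 80.5°, so RV runs at -14.9° + (180° − 80.5°) = 84.6° from the x-axis; with |RV| = 27.8, V = R + 27.8·(cos 84.6°, sin 84.6°) = (36.0, 18.8). RV is perpendicular to VW; with |VW| = 20.8 on the right of RV, W = V + 20.8·(0.996, -0.0941) = (56.7, 16.8). Then cos ∠FVW = VF·VW / (|VF||VW|), giving 147°.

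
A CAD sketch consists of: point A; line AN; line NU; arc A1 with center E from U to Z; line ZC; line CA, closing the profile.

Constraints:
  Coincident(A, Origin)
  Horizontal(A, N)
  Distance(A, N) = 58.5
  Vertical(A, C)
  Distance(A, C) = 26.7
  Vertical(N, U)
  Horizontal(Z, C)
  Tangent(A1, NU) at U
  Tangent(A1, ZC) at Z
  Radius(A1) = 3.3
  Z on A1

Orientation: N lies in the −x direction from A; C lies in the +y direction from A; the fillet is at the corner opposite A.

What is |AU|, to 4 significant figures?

63.01

The virtual corner opposite A is at (-58.50, 26.70). Tangency of A1 to NU means the radius EU is perpendicular to NU and A1 meets ZC tangentially, so EZ is at right angles to ZC, with radius 3.3, so the center E sits 3.3 in from both sides at E = (-55.20, 23.40). That places the tangent points at U = (-58.50, 23.40) on NU and Z = (-55.20, 26.70) on ZC. Then |AU| = |U − A| = 63.01.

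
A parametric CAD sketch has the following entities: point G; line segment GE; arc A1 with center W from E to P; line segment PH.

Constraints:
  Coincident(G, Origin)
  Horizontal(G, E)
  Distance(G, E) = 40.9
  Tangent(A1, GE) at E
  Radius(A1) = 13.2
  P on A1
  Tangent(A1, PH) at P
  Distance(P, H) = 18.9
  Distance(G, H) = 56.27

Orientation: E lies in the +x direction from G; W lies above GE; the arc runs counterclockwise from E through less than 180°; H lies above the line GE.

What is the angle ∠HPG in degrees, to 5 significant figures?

81.192°

Checks: G.y = 0.00, E.y = 0.00 ✓; |WP| = 13.20 ✓; ∠(WP, PH) = 90.00° ✓; |PH| = 18.90 ✓; |GH| = 56.27 ✓.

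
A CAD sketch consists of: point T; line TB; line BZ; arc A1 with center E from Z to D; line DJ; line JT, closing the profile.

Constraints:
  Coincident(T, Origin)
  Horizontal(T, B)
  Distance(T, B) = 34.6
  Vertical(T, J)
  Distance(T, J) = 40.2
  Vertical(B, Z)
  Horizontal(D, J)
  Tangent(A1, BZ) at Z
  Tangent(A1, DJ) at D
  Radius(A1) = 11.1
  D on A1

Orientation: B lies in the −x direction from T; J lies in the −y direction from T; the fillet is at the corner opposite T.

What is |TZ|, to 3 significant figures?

45.2

T is at the origin; T and B share the same y with |TB| = 34.6 and B on the −x side, so B = (-34.6, 0.00). TJ is vertical with |TJ| = 40.2 and J on the −y side, so J = (0.00, -40.2). The virtual corner opposite T is at (-34.6, -40.2). A1 meets BZ tangentially, so EZ is at right angles to BZ and since A1 is tangent to DJ there, ED ⟂ DJ, with radius 11.1, so the center E sits 11.1 in from both sides at E = (-23.5, -29.1). That places the tangent points at Z = (-34.6, -29.1) on BZ and D = (-23.5, -40.2) on DJ. Then |TZ| = |Z − T| = 45.2.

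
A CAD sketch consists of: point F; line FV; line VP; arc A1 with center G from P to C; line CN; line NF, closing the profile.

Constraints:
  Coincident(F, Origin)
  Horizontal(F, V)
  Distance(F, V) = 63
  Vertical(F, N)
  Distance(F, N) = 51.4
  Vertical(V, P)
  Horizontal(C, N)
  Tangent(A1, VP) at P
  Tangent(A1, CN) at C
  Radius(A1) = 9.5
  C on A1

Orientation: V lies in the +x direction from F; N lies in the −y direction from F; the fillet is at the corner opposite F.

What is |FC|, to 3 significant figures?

74.2

F is at the origin; FV is horizontal with |FV| = 63.0 and V on the +x side, so V = (63.0, 0.00). FN is vertical with |FN| = 51.4 and N on the −y side, so N = (0.00, -51.4). The virtual corner opposite F is at (63.0, -51.4). The tangent condition forces GP to be normal to VP and the tangent condition forces GC to be normal to CN, with radius 9.5, so the center G sits 9.5 in from both sides at G = (53.5, -41.9). That places the tangent points at P = (63.0, -41.9) on VP and C = (53.5, -51.4) on CN. Then |FC| = |C − F| = 74.2.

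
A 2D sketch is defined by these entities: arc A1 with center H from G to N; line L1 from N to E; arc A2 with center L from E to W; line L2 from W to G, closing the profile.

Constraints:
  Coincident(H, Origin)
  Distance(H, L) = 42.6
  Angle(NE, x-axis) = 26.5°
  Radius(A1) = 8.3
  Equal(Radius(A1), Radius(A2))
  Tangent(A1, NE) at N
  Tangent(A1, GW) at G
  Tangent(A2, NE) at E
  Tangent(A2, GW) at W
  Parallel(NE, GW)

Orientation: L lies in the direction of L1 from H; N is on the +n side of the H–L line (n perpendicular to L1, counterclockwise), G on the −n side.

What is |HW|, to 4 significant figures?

43.40

Tangency of A1 to both parallel lines with radius 8.3 puts N and G at H ± 8.3·n: N = (-3.703, 7.428), G = (3.703, -7.428). Equal radii place E and W the same way about L: E = L + 8.3·n = (34.42, 26.44), W = L − 8.3·n = (41.83, 11.58). Then |HW| = |W − H| = 43.40.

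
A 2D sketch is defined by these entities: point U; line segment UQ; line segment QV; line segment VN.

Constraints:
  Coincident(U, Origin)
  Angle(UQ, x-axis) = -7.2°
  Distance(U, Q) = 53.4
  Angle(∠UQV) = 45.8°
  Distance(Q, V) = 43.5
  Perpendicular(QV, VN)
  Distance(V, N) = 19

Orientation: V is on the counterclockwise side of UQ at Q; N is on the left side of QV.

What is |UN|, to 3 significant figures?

20.3

U is at the origin; UQ runs at -7.2° with length 53.4, so Q = 53.4·(cos -7.2°, sin -7.2°) = (53.0, -6.69). ∠UQV = 45.8°, so QV runs at -7.2° + (180° − 45.8°) = 127° from the x-axis; with |QV| = 43.5, V = Q + 43.5·(cos 127°, sin 127°) = (26.8, 28.0). QV ⟂ VN; with |VN| = 19.0 on the left of QV, N = V + 19.0·(-0.799, -0.602) = (11.6, 16.6). Then |UN| = |N − U| = 20.3.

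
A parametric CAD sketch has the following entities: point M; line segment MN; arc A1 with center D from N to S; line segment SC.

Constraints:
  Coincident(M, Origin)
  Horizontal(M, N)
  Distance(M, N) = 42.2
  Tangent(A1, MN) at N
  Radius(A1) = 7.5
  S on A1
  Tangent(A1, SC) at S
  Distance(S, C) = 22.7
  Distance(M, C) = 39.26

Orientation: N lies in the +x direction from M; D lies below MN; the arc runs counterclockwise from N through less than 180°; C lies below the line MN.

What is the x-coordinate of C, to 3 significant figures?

28.4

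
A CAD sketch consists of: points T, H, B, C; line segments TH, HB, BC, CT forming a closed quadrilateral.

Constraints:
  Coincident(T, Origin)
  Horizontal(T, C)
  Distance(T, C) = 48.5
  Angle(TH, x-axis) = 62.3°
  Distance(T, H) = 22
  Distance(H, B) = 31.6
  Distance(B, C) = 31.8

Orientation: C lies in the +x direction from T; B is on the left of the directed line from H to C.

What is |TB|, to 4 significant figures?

50.20

Checks: |HB| = 31.60 ✓; |BC| = 31.80 ✓.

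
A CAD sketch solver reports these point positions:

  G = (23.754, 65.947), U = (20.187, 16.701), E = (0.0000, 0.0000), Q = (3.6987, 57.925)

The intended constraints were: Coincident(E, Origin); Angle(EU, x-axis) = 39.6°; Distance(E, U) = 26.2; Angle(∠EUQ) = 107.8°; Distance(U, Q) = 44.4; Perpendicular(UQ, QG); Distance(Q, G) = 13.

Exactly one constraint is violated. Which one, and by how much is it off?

Distance(Q, G) = 13 — off by 8.60.

E = (0.00, 0.00) ✓; EU at 39.60° ✓; |EU| = 26.20 ✓; ∠EUQ = 107.8° ✓; |UQ| = 44.40 ✓; ∠(UQ, QG) = 90.00° ✓; |QG| = 21.60 ✗.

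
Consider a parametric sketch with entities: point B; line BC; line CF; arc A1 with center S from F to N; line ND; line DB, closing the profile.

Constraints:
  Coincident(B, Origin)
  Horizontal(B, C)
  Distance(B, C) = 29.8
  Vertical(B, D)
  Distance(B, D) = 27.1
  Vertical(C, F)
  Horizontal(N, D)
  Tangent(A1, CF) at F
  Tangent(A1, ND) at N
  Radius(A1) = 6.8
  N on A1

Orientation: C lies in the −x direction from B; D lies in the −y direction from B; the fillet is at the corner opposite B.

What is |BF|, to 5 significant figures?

36.057

The virtual corner opposite B is at (-29.800, -27.100). A1 meets CF tangentially, so SF is at right angles to CF and A1 meets ND tangentially, so SN is at right angles to ND, with radius 6.8, so the center S sits 6.8 in from both sides at S = (-23.000, -20.300). That places the tangent points at F = (-29.800, -20.300) on CF and N = (-23.000, -27.100) on ND. Then |BF| = |F − B| = 36.057.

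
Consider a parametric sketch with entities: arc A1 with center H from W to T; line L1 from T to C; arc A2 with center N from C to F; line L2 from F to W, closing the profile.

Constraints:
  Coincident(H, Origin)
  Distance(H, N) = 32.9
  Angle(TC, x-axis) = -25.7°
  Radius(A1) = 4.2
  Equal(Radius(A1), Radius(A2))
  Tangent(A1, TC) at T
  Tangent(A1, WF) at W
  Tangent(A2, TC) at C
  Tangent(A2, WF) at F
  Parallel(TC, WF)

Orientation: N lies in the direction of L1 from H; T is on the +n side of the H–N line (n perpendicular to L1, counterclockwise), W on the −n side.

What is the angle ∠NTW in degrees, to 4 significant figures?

82.72°

The slot axis is L1's direction at -25.7°, so u = (cos -25.7°, sin -25.7°) = (0.9011, -0.4337) and n = (−sin -25.7°, cos -25.7°) = (0.4337, 0.9011). H is at the origin and N lies 32.9 along u from H, so N = 32.9·u = (29.65, -14.27). Tangency of A1 to both parallel lines with radius 4.2 puts T and W at H ± 4.2·n: T = (1.821, 3.785), W = (-1.821, -3.785). Then cos ∠NTW = TN·TW / (|TN||TW|), giving 82.72°.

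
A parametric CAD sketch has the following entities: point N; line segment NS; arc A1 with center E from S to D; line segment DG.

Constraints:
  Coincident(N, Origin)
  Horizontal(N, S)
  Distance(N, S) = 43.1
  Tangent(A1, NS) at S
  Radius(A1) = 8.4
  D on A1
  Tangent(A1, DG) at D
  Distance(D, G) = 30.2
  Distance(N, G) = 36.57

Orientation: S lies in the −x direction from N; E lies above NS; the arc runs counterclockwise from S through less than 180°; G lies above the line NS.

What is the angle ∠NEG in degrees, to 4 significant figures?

55.14°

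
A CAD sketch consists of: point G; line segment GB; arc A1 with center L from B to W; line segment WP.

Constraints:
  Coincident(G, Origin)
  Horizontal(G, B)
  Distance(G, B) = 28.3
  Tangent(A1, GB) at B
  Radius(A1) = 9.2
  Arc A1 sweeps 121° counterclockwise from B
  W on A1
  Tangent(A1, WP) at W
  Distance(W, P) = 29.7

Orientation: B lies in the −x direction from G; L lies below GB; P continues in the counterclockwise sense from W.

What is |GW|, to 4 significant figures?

38.78

Tangency of A1 to GB means the radius LB is perpendicular to GB, so L = B + (0, -9.2) = (-28.30, -9.200). On A1, B sits at bearing 90° from L; a 121° counterclockwise sweep puts W at bearing 211°, so W = L + 9.2·(cos 211°, sin 211°) = (-36.19, -13.94). Then |GW| = |W − G| = 38.78.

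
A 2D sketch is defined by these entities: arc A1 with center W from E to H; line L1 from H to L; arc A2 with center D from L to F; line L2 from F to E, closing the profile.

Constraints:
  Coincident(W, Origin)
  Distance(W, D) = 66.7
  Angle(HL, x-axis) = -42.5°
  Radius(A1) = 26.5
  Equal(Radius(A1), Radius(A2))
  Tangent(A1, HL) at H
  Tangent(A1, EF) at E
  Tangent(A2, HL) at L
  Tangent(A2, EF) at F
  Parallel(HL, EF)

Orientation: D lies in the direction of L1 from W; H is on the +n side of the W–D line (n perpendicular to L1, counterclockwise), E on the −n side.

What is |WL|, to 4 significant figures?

71.77

The slot axis is L1's direction at -42.5°, so u = (cos -42.5°, sin -42.5°) = (0.7373, -0.6756) and n = (−sin -42.5°, cos -42.5°) = (0.6756, 0.7373). W is at the origin and D lies 66.7 along u from W, so D = 66.7·u = (49.18, -45.06). Tangency of A1 to both parallel lines with radius 26.5 puts H and E at W ± 26.5·n: H = (17.90, 19.54), E = (-17.90, -19.54). Equal radii place L and F the same way about D: L = D + 26.5·n = (67.08, -25.52), F = D − 26.5·n = (31.27, -64.60). Then |WL| = |L − W| = 71.77.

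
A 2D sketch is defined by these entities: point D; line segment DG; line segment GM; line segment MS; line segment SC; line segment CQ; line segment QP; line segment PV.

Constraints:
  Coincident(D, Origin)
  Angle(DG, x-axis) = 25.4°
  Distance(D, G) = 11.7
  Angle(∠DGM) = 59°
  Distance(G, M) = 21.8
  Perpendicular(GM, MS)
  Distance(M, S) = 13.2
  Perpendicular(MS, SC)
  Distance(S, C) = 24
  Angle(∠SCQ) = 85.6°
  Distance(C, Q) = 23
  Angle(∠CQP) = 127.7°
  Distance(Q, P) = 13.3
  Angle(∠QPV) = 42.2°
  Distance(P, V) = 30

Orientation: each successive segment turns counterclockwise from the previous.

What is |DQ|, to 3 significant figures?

20.8

The perpendicularity gives SC at right angles to MS, so SC runs at -33.6°; with |SC| = 24.0, C = (5.10, -7.19). ∠SCQ = 85.6° gives CQ at 60.8° from the x-axis; with |CQ| = 23.0, Q = (16.3, 12.9). Then |DQ| = |Q − D| = 20.8.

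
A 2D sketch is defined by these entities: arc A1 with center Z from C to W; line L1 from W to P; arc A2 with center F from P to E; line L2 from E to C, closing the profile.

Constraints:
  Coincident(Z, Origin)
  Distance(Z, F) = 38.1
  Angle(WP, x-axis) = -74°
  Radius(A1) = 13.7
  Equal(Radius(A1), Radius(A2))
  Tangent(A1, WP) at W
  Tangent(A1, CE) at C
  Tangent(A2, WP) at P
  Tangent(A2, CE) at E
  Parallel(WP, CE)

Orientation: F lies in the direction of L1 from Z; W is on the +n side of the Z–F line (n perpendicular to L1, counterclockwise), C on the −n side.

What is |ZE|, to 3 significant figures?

40.5

Tangency of A1 to both parallel lines with radius 13.7 puts W and C at Z ± 13.7·n: W = (13.2, 3.78), C = (-13.2, -3.78). Equal radii place P and E the same way about F: P = F + 13.7·n = (23.7, -32.8), E = F − 13.7·n = (-2.67, -40.4). Then |ZE| = |E − Z| = 40.5.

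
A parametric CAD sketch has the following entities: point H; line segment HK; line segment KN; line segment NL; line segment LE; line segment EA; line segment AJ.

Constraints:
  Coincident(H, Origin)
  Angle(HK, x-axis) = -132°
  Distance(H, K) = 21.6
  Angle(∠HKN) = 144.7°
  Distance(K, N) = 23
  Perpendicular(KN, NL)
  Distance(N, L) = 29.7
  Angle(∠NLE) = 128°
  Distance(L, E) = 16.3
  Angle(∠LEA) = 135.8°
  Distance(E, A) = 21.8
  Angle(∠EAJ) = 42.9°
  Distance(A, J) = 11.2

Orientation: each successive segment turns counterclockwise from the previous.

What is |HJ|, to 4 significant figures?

23.65

H is at the origin; HK runs at -132.0° with length 21.6, so K = (-14.45, -16.05). ∠HKN = 144.7° gives KN at -96.70° from the x-axis; with |KN| = 23.0, N = (-17.14, -38.89). KN is perpendicular to NL, so NL runs at -6.700°; with |NL| = 29.7, L = (12.36, -42.36). ∠NLE = 128.0° gives LE at 45.30° from the x-axis; with |LE| = 16.3, E = (23.83, -30.77). ∠LEA = 135.8° gives EA at 89.50° from the x-axis; with |EA| = 21.8, A = (24.02, -8.975). ∠EAJ = 42.9° gives AJ at -133.4° from the x-axis; with |AJ| = 11.2, J = (16.32, -17.11). Then |HJ| = |J − H| = 23.65.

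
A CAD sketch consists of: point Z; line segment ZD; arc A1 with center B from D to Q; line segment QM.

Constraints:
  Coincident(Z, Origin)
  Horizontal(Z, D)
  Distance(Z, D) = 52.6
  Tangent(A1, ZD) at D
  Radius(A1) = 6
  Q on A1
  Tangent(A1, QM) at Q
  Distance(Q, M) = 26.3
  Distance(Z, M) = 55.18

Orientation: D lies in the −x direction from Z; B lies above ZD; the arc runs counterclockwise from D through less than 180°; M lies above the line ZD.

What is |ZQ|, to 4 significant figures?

46.95

Z is at the origin; ZD is horizontal with |ZD| = 52.6 and D on the −x side, so D = (-52.60, 0.000). Tangency of A1 to ZD means the radius BD is perpendicular to ZD, so B = D + (0, 6) = (-52.60, 6.000). Since BQ ⟂ QM (tangency), |BM| = √(6.0² + 26.3²) = 26.98 regardless of where Q sits on A1. So M lies on both circle(Z, 55.18) and circle(B, 26.98); the above-ZD intersection is M = (-45.03, 31.89). Q is the foot of the tangent from M: Q = (-46.61, 5.639).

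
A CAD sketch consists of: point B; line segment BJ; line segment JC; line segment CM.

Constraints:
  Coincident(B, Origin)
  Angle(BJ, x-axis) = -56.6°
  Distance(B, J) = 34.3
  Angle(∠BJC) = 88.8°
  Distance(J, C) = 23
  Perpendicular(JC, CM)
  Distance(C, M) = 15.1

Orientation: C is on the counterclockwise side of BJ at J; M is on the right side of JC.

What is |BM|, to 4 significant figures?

54.19

∠BJC = 88.8°, so JC runs at -56.6° + (180° − 88.8°) = 34.60° from the x-axis; with |JC| = 23.0, C = J + 23.0·(cos 34.60°, sin 34.60°) = (37.81, -15.57). JC ⟂ CM; with |CM| = 15.1 on the right of JC, M = C + 15.1·(0.5678, -0.8231) = (46.39, -28.00). Then |BM| = |M − B| = 54.19.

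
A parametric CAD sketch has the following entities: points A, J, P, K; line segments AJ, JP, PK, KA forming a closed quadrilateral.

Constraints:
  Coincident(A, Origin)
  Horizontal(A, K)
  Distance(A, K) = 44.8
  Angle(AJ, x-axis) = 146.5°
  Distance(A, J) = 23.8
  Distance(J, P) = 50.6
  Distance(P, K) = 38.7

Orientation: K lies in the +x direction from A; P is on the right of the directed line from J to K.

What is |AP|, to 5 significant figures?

28.065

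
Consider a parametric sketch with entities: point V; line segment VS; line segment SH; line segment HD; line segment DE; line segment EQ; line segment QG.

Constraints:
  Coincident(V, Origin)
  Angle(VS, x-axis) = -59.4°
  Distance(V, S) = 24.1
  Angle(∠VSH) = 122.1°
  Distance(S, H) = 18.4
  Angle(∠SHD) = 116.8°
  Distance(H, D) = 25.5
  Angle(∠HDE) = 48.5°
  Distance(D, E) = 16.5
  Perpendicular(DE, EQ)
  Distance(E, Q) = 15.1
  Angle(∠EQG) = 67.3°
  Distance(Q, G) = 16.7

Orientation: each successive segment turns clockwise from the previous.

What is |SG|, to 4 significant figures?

34.09

V is at the origin; VS runs at -59.4° with length 24.1, so S = (12.27, -20.74). ∠VSH = 122.1° gives SH at -117.3° from the x-axis; with |SH| = 18.4, H = (3.829, -37.09). ∠SHD = 116.8° gives HD at 179.5° from the x-axis; with |HD| = 25.5, D = (-21.67, -36.87). ∠HDE = 48.5° gives DE at 48.00° from the x-axis; with |DE| = 16.5, E = (-10.63, -24.61). DE is perpendicular to EQ, so EQ runs at -42.00°; with |EQ| = 15.1, Q = (0.5919, -34.71). ∠EQG = 67.3° gives QG at -154.7° from the x-axis; with |QG| = 16.7, G = (-14.51, -41.85). Then |SG| = |G − S| = 34.09.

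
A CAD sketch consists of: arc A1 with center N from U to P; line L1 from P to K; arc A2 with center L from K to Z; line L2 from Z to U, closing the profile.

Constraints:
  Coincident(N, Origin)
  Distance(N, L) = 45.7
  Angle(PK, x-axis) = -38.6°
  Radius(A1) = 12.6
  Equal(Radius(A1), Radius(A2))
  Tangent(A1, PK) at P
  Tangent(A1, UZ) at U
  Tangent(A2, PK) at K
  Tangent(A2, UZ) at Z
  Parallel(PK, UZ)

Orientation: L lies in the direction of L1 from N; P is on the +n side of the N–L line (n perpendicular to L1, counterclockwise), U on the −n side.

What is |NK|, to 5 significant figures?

47.405

The slot axis is L1's direction at -38.6°, so u = (cos -38.6°, sin -38.6°) = (0.78152, -0.62388) and n = (−sin -38.6°, cos -38.6°) = (0.62388, 0.78152). N is at the origin and L lies 45.7 along u from N, so L = 45.7·u = (35.715, -28.511). Tangency of A1 to both parallel lines with radius 12.6 puts P and U at N ± 12.6·n: P = (7.8609, 9.8472), U = (-7.8609, -9.8472). Equal radii place K and Z the same way about L: K = L + 12.6·n = (43.576, -18.664), Z = L − 12.6·n = (27.855, -38.358). Then |NK| = |K − N| = 47.405.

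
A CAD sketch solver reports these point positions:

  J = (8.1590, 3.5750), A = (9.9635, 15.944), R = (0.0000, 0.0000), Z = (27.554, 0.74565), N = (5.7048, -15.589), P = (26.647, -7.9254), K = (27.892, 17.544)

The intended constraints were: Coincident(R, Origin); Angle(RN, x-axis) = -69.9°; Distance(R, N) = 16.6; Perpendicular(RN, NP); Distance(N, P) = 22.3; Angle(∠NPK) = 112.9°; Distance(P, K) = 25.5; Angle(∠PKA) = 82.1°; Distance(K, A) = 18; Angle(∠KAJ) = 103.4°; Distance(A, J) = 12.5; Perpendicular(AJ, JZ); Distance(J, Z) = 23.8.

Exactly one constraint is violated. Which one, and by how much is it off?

Distance(J, Z) = 23.8 — off by 4.20.

R = (0.00, 0.00) ✓; RN at -69.90° ✓; |RN| = 16.60 ✓; ∠(RN, NP) = 90.00° ✓; |NP| = 22.30 ✓; ∠NPK = 112.9° ✓; |PK| = 25.50 ✓; ∠PKA = 82.10° ✓; |KA| = 18.00 ✓; ∠KAJ = 103.4° ✓; |AJ| = 12.50 ✓; ∠(AJ, JZ) = 90.00° ✓; |JZ| = 19.60 ✗.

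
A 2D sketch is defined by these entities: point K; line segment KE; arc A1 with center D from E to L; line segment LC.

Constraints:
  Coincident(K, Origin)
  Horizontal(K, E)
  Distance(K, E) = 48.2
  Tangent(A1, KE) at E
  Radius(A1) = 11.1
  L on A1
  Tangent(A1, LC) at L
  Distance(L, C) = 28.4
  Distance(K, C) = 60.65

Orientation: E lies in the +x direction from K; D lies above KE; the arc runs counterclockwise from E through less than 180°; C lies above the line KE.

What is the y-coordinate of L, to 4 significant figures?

16.41

Checks: K = (0.00, 0.00) ✓; |DL| = 11.10 ✓; ∠(DL, LC) = 90.00° ✓; |LC| = 28.40 ✓; |KC| = 60.65 ✓.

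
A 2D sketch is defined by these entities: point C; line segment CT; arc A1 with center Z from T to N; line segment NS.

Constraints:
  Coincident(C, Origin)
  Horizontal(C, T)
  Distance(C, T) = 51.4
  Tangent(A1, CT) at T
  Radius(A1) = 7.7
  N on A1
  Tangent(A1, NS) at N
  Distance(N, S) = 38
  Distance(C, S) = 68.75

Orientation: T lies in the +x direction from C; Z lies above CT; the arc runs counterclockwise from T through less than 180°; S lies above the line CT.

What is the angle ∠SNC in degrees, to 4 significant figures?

86.50°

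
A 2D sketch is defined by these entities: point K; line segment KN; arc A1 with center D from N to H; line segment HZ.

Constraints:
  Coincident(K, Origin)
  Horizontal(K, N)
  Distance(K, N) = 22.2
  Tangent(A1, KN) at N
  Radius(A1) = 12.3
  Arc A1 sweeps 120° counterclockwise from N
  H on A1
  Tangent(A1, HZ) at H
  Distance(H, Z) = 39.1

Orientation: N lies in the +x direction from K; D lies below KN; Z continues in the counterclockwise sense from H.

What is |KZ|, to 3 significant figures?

60.9

K is at the origin; K and N share the same y with |KN| = 22.2 and N on the +x side, so N = (22.2, 0.00). Tangency of A1 to KN means the radius DN is perpendicular to KN, so D = N + (0, -12.3) = (22.2, -12.3). On A1, N sits at bearing 90° from D; a 120° counterclockwise sweep puts H at bearing 210°, so H = D + 12.3·(cos 210°, sin 210°) = (11.5, -18.5). Tangency of A1 to HZ means the radius DH is perpendicular to HZ, so HZ runs along (−sin 210°, cos 210°); with |HZ| = 39.1, Z = (31.1, -52.3). Then |KZ| = |Z − K| = 60.9.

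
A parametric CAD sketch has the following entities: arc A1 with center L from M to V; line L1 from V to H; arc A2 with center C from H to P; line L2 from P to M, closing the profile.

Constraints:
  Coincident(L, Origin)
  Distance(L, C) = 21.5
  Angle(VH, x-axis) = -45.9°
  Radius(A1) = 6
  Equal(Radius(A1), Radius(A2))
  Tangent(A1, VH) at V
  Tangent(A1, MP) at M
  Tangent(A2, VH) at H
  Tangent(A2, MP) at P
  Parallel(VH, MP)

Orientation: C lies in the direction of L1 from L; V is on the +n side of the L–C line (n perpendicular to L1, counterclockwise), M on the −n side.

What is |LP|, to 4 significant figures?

22.32

The slot axis is L1's direction at -45.9°, so u = (cos -45.9°, sin -45.9°) = (0.6959, -0.7181) and n = (−sin -45.9°, cos -45.9°) = (0.7181, 0.6959). L is at the origin and C lies 21.5 along u from L, so C = 21.5·u = (14.96, -15.44). Tangency of A1 to both parallel lines with radius 6.0 puts V and M at L ± 6.0·n: V = (4.309, 4.175), M = (-4.309, -4.175). Equal radii place H and P the same way about C: H = C + 6.0·n = (19.27, -11.26), P = C − 6.0·n = (10.65, -19.62). Then |LP| = |P − L| = 22.32.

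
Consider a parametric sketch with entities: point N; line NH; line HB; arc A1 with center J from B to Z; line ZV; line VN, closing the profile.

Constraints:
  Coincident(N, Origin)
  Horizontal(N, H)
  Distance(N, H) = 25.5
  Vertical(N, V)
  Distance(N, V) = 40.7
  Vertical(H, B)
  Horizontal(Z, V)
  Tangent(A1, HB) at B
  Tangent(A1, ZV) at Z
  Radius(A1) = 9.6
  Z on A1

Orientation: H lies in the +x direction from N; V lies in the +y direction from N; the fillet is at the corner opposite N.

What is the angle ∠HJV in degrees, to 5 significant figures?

138.28°

N is at the origin; N and H share the same y with |NH| = 25.5 and H on the +x side, so H = (25.500, 0.0000). NV is vertical with |NV| = 40.7 and V on the +y side, so V = (0.0000, 40.700). The virtual corner opposite N is at (25.500, 40.700). The tangent condition forces JB to be normal to HB and the tangent condition forces JZ to be normal to ZV, with radius 9.6, so the center J sits 9.6 in from both sides at J = (15.900, 31.100). Then cos ∠HJV = JH·JV / (|JH||JV|), giving 138.28°.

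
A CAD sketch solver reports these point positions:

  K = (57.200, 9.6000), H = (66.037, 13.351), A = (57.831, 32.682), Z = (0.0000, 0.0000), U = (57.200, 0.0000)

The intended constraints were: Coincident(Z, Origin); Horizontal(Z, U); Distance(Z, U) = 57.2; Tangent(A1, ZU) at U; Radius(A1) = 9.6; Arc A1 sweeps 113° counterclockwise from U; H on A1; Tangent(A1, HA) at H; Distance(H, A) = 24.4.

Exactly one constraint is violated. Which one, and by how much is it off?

Distance(H, A) = 24.4 — off by 3.40.

Z = (0.00, 0.00) ✓; Z.y = 0.00, U.y = 0.00 ✓; |ZU| = 57.20 ✓; ∠(KU, UZ) = 90.00° ✓; |KU| = 9.600 ✓; bearing(K→H) − bearing(K→U) = 113.0° ✓; |KH| = 9.600 ✓; ∠(KH, HA) = 90.00° ✓; |HA| = 21.00 ✗.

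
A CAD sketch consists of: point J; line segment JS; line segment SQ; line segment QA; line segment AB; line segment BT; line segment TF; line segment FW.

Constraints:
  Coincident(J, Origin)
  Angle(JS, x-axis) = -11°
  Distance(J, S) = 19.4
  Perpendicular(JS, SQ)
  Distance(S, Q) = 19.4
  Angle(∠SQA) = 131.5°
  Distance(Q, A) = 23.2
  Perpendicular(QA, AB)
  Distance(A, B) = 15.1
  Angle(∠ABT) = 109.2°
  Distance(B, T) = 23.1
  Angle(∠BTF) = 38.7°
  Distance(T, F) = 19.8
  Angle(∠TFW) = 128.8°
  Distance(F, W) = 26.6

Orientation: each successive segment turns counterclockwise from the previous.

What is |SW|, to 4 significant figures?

52.50

J is at the origin; JS runs at -11.0° with length 19.4, so S = (19.04, -3.702). The perpendicularity gives SQ at right angles to JS, so SQ runs at 79.00°; with |SQ| = 19.4, Q = (22.75, 15.34). ∠SQA = 131.5° gives QA at 127.5° from the x-axis; with |QA| = 23.2, A = (8.622, 33.75). The perpendicularity gives AB at right angles to QA, so AB runs at -142.5°; with |AB| = 15.1, B = (-3.358, 24.56). ∠ABT = 109.2° gives BT at -71.70° from the x-axis; with |BT| = 23.1, T = (3.896, 2.624). ∠BTF = 38.7° gives TF at 69.60° from the x-axis; with |TF| = 19.8, F = (10.80, 21.18). ∠TFW = 128.8° gives FW at 120.8° from the x-axis; with |FW| = 26.6, W = (-2.823, 44.03). Then |SW| = |W − S| = 52.50.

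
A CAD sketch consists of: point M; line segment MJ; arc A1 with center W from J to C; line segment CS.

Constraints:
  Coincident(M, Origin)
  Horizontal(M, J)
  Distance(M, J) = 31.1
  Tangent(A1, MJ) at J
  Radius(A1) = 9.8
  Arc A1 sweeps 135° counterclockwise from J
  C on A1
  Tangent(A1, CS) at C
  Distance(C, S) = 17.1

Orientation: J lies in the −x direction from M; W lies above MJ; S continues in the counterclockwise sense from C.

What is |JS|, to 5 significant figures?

29.280

M is at the origin; M and J share the same y with |MJ| = 31.1 and J on the −x side, so J = (-31.100, 0.0000). The tangent condition forces WJ to be normal to MJ, so W = J + (0, 9.8) = (-31.100, 9.8000). On A1, J sits at bearing -90° from W; a 135° counterclockwise sweep puts C at bearing 45°, so C = W + 9.8·(cos 45°, sin 45°) = (-24.170, 16.730). The tangent condition forces WC to be normal to CS, so CS runs along (−sin 45°, cos 45°); with |CS| = 17.1, S = (-36.262, 28.821). Then |JS| = |S − J| = 29.280.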